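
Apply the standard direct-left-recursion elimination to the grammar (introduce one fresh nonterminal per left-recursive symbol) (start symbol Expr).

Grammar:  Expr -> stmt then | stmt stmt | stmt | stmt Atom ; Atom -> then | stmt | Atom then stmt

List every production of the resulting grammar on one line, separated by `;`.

Left recursion appears on Atom.
For Atom: α = {then stmt}, β = {then, stmt}. Rewrite as Atom → β Atom1 and Atom1 → α Atom1 | ε.

Expr -> stmt then | stmt stmt | stmt | stmt Atom; Atom -> then Atom1 | stmt Atom1; Atom1 -> then stmt Atom1 | eps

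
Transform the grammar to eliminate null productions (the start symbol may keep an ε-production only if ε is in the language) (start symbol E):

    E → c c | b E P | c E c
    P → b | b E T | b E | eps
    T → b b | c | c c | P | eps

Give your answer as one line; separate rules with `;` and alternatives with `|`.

Nullable set = {P, T}.
ε ∉ L(G), so no ε-production is kept.
Add the nullable-subset variants: E → b E P gives b E P | b E. P → b E T gives b E T | b E.

E → c c | b E P | b E | c E c; P → b | b E T | b E; T → b b | c | c c | P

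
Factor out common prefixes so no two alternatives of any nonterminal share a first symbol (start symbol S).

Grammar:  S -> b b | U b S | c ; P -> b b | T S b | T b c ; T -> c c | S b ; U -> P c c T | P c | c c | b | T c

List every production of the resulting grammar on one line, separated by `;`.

P has alternatives sharing prefix 'T': factor to P → T P' with P' → S b | b c.
U has alternatives sharing prefix 'P c': factor to U → P c U' with U' → c T | ε.

S -> b b | U b S | c; P -> b b | T P'; T -> c c | S b; U -> c c | b | T c | P c U'; P' -> S b | b c; U' -> c T | ε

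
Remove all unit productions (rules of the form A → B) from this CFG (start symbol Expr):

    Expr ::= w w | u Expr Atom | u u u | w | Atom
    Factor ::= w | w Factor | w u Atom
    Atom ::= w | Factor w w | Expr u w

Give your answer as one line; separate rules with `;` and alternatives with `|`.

Unit pairs: Expr ⇒* {Atom}.
For every A with A ⇒* B via unit rules, add B's non-unit alternatives to A; then delete every rule of the form X → Y.

Expr ::= w | Factor w w | Expr u w | w w | u Expr Atom | u u u; Factor ::= w | w Factor | w u Atom; Atom ::= w | Factor w w | Expr u w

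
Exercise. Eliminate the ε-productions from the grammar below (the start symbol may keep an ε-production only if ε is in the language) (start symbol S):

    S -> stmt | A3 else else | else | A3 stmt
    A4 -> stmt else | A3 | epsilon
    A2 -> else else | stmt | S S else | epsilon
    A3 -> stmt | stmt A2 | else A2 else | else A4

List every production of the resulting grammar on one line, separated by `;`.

S -> stmt | A3 else else | else | A3 stmt; A4 -> stmt else | A3; A2 -> else else | stmt | S S else; A3 -> stmt | stmt A2 | else A2 else | else else | else A4 | else

Nullable set = {A2, A4}.
ε ∉ L(G), so no ε-production is kept.
Expand every rule over subsets of its nullable positions: A3 → else A2 else gives else A2 else | else else. A3 → else A4 gives else A4 | else.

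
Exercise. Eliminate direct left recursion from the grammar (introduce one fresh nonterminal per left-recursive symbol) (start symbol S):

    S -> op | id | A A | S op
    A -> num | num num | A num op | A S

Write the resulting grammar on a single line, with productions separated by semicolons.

Left recursion appears on S, A.
For S: α = {op}, β = {op, id, A A}. Rewrite as S → β S' and S' → α S' | ε.
For A: α = {num op, S}, β = {num, num num}. Rewrite as A → β A' and A' → α A' | ε.

S -> op S' | id S' | A A S'; A -> num A' | num num A'; S' -> op S' | ε; A' -> num op A' | S A' | ε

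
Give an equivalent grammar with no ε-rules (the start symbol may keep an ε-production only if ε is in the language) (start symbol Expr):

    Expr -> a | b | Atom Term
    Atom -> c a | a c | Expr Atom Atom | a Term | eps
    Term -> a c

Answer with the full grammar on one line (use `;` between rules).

Expr -> a | b | Atom Term | Term; Atom -> c a | a c | Expr Atom Atom | Expr Atom | Expr | a Term; Term -> a c

The nullable symbols are {Atom}.
ε ∉ L(G), so no ε-production is kept.
Add the nullable-subset variants: Expr → Atom Term gives Atom Term | Term. Atom → Expr Atom Atom gives Expr Atom Atom | Expr Atom | Expr.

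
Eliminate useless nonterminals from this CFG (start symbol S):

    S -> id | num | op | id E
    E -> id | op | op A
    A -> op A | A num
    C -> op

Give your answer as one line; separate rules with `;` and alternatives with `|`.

S -> id | num | op | id E; E -> id | op

Generating nonterminals: {C, E, S}.
Reachable from S after that: {E, S}.
Removed useless symbols: {A, C} and every production mentioning them.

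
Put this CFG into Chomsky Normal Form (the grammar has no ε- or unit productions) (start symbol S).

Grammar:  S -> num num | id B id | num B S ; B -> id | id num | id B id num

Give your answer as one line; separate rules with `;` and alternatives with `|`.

S -> X1 X1 | X2 Y1 | X1 Y2; B -> id | X2 X1 | X2 Y3; X1 -> num; X2 -> id; Y1 -> B X2; Y2 -> B S; Y3 -> B Y4; Y4 -> X2 X1

Introduce a nonterminal for each terminal appearing in a rule of length ≥ 2: X1 → num, X2 → id.
Binarize each right-hand side of length ≥ 3 by chaining fresh nonterminals (Y1, Y2, …): affected rules were S → X2 B X2; S → X1 B S; B → X2 B X2 X1.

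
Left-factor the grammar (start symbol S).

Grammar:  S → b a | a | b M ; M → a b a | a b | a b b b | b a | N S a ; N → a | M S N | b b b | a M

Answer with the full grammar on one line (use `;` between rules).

S has alternatives sharing prefix 'b': factor to S → b S' with S' → a | M.
M has alternatives sharing prefix 'a b': factor to M → a b M' with M' → a | ε | b b.
N has alternatives sharing prefix 'a': factor to N → a N' with N' → ε | M.

S → a | b S'; M → b a | N S a | a b M'; N → M S N | b b b | a N'; S' → a | M; M' → a | ε | b b; N' → ε | M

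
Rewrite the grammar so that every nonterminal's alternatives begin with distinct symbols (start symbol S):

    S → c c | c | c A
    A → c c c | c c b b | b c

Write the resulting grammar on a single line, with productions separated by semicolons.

S has alternatives sharing prefix 'c': factor to S → c S' with S' → c | ε | A.
A has alternatives sharing prefix 'c c': factor to A → c c A' with A' → c | b b.

S → c S'; A → b c | c c A'; S' → c | epsilon | A; A' → c | b b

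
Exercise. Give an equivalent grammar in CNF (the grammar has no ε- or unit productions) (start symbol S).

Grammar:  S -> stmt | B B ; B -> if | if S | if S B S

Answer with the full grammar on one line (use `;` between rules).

Introduce a nonterminal for each terminal appearing in a rule of length ≥ 2: X1 → if.
Binarize each right-hand side of length ≥ 3 by chaining fresh nonterminals (Y1, Y2, …): affected rules were B → X1 S B S.

S -> stmt | B B; B -> if | X1 S | X1 Y1; X1 -> if; Y1 -> S Y2; Y2 -> B S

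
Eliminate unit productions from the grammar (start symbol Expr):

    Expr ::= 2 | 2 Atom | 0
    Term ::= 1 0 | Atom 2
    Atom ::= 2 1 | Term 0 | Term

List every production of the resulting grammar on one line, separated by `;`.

Unit pairs: Atom ⇒* {Term}.
For each unit pair (A, B), copy every non-unit production of B to A, then drop all unit productions.

Expr ::= 2 | 2 Atom | 0; Term ::= 1 0 | Atom 2; Atom ::= 1 0 | Atom 2 | 2 1 | Term 0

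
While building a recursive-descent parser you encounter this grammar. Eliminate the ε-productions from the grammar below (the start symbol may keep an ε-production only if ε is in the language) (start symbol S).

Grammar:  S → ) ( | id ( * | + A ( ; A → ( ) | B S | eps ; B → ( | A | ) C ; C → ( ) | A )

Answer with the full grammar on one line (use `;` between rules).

Nullable set = {A, B}.
ε ∉ L(G), so no ε-production is kept.
Add the nullable-subset variants: S → + A ( gives + A ( | + (. A → B S gives B S | S. C → A ) gives A ) | ).

S → ) ( | id ( * | + A ( | + (; A → ( ) | B S | S; B → ( | A | ) C; C → ( ) | A ) | )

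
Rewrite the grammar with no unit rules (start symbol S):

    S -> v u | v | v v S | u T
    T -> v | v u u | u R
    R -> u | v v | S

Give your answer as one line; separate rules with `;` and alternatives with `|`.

S -> v u | v | v v S | u T; T -> v | v u u | u R; R -> v u | v | v v S | u T | u | v v

Unit pairs: R ⇒* {S}.
Replace each nonterminal's rules with the union of the non-unit rules of every nonterminal it unit-derives.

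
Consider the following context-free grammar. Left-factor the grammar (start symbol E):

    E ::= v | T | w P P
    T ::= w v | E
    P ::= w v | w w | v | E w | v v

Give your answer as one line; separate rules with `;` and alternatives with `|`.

P has alternatives sharing prefix 'w': factor to P → w P' with P' → v | w.
P has alternatives sharing prefix 'v': factor to P → v P'' with P'' → ε | v.

E ::= v | T | w P P; T ::= w v | E; P ::= E w | w P' | v P''; P' ::= v | w; P'' ::= ε | v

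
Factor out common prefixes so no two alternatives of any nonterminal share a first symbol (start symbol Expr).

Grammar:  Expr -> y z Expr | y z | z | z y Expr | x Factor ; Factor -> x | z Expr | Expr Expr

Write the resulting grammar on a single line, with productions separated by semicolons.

Expr -> x Factor | y z Expr1 | z Expr2; Factor -> x | z Expr | Expr Expr; Expr1 -> Expr | eps; Expr2 -> eps | y Expr

Expr has alternatives sharing prefix 'y z': factor to Expr → y z Expr1 with Expr1 → Expr | ε.
Expr has alternatives sharing prefix 'z': factor to Expr → z Expr2 with Expr2 → ε | y Expr.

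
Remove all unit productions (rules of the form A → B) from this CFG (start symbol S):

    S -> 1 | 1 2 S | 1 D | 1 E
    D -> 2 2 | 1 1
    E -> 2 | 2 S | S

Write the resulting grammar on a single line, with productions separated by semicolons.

S -> 1 | 1 2 S | 1 D | 1 E; D -> 2 2 | 1 1; E -> 2 | 2 S | 1 | 1 2 S | 1 D | 1 E

Unit pairs: E ⇒* {S}.
For each unit pair (A, B), copy every non-unit production of B to A, then drop all unit productions.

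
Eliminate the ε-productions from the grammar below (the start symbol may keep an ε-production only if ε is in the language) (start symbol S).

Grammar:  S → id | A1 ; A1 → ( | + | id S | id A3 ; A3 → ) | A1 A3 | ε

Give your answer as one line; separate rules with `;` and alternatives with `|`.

Nullable set = {A3}.
ε ∉ L(G), so no ε-production is kept.
Add the nullable-subset variants: A1 → id A3 gives id A3 | id. A3 → A1 A3 gives A1 A3 | A1.

S → id | A1; A1 → ( | + | id S | id A3 | id; A3 → ) | A1 A3 | A1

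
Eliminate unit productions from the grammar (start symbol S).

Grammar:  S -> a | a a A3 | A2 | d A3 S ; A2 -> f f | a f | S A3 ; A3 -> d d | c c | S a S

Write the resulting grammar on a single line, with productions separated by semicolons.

S -> f f | a f | S A3 | a | a a A3 | d A3 S; A2 -> f f | a f | S A3; A3 -> d d | c c | S a S

Unit pairs: S ⇒* {A2}.
Replace each nonterminal's rules with the union of the non-unit rules of every nonterminal it unit-derives.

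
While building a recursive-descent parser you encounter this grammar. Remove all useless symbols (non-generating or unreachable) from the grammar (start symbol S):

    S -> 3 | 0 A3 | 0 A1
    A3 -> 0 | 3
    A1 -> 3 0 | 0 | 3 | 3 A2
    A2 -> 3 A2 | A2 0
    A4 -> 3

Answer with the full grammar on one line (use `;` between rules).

S -> 3 | 0 A3 | 0 A1; A3 -> 0 | 3; A1 -> 3 0 | 0 | 3

Generating nonterminals: {A1, A3, A4, S}.
Reachable from S after that: {A1, A3, S}.
Removed useless symbols: {A2, A4} and every production mentioning them.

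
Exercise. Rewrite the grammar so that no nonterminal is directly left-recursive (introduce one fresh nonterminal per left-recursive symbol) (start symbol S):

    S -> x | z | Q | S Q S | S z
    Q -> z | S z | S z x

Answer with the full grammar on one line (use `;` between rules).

Directly left-recursive nonterminal: S.
For S: α = {Q S, z}, β = {x, z, Q}. Rewrite as S → β S' and S' → α S' | ε.

S -> x S' | z S' | Q S'; Q -> z | S z | S z x; S' -> Q S S' | z S' | ε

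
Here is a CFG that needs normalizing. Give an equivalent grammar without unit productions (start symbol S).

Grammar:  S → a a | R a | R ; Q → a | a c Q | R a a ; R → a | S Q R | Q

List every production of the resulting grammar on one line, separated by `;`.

Unit pairs: R ⇒* {Q}; S ⇒* {Q, R}.
For each unit pair (A, B), copy every non-unit production of B to A, then drop all unit productions.

S → a | a c Q | R a a | a a | R a | S Q R; Q → a | a c Q | R a a; R → a | a c Q | R a a | S Q R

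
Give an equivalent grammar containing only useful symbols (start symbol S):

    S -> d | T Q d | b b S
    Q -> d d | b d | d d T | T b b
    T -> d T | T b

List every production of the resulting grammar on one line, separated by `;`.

S -> d | b b S

Generating nonterminals: {Q, S}.
Reachable from S after that: {S}.
Removed useless symbols: {Q, T} and every production mentioning them.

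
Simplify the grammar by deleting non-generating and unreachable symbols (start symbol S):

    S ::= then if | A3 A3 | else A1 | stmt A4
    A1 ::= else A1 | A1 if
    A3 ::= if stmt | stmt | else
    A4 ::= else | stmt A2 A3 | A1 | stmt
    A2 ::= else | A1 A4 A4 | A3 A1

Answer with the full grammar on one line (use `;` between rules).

S ::= then if | A3 A3 | stmt A4; A3 ::= if stmt | stmt | else; A4 ::= else | stmt A2 A3 | stmt; A2 ::= else

Generating nonterminals: {A2, A3, A4, S}.
Reachable from S after that: {A2, A3, A4, S}.
Removed useless symbols: {A1} and every production mentioning them.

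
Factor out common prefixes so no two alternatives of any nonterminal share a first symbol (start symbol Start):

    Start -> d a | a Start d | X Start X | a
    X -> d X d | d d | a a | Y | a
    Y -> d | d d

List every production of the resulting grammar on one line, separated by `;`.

Start -> d a | X Start X | a Start1; X -> Y | d X1 | a X2; Y -> d Y1; Start1 -> Start d | ε; X1 -> X d | d; X2 -> a | ε; Y1 -> ε | d

Start has alternatives sharing prefix 'a': factor to Start → a Start1 with Start1 → Start d | ε.
X has alternatives sharing prefix 'd': factor to X → d X1 with X1 → X d | d.
X has alternatives sharing prefix 'a': factor to X → a X2 with X2 → a | ε.
Y has alternatives sharing prefix 'd': factor to Y → d Y1 with Y1 → ε | d.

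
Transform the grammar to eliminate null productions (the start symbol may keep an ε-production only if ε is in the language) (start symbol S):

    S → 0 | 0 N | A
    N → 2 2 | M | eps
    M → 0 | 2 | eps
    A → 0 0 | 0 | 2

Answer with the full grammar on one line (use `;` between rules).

S → 0 | 0 N | A; N → 2 2 | M; M → 0 | 2; A → 0 0 | 0 | 2

Nullable set = {M, N}.
ε ∉ L(G), so no ε-production is kept.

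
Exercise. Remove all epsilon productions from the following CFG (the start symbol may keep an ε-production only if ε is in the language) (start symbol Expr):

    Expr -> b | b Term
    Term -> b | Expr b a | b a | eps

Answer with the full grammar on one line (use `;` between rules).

Expr -> b | b Term; Term -> b | Expr b a | b a

The nullable symbols are {Term}.
ε ∉ L(G), so no ε-production is kept.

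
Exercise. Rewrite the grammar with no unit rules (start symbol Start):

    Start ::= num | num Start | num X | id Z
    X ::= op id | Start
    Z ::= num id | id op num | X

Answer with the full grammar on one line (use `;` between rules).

Unit pairs: X ⇒* {Start}; Z ⇒* {Start, X}.
For each unit pair (A, B), copy every non-unit production of B to A, then drop all unit productions.

Start ::= num | num Start | num X | id Z; X ::= num | num Start | num X | id Z | op id; Z ::= num id | id op num | num | num Start | num X | id Z | op id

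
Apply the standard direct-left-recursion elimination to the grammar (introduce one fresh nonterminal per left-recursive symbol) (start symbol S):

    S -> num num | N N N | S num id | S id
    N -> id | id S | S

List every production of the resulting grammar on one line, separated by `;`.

Left recursion appears on S.
For S: α = {num id, id}, β = {num num, N N N}. Rewrite as S → β S' and S' → α S' | ε.

S -> num num S' | N N N S'; N -> id | id S | S; S' -> num id S' | id S' | ε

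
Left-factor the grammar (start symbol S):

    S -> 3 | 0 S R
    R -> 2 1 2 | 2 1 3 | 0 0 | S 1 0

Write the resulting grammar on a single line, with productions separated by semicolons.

S -> 3 | 0 S R; R -> 0 0 | S 1 0 | 2 1 R'; R' -> 2 | 3

R has alternatives sharing prefix '2 1': factor to R → 2 1 R' with R' → 2 | 3.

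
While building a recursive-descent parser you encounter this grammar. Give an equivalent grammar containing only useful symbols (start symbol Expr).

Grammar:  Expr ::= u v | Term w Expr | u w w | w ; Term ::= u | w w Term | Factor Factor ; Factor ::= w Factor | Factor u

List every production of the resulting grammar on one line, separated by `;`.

Expr ::= u v | Term w Expr | u w w | w; Term ::= u | w w Term

Generating nonterminals: {Expr, Term}.
Reachable from Expr after that: {Expr, Term}.
Removed useless symbols: {Factor} and every production mentioning them.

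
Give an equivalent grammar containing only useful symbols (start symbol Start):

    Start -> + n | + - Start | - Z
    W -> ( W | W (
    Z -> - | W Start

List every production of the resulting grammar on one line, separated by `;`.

Generating nonterminals: {Start, Z}.
Reachable from Start after that: {Start, Z}.
Removed useless symbols: {W} and every production mentioning them.

Start -> + n | + - Start | - Z; Z -> -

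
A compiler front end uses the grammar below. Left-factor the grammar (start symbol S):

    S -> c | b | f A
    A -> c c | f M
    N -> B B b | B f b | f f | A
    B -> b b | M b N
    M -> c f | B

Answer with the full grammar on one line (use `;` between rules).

S -> c | b | f A; A -> c c | f M; N -> f f | A | B N'; B -> b b | M b N; M -> c f | B; N' -> B b | f b

N has alternatives sharing prefix 'B': factor to N → B N' with N' → B b | f b.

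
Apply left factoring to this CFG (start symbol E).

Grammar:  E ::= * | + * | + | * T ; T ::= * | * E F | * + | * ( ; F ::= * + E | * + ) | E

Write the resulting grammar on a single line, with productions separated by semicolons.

E ::= * E' | + E''; T ::= * T'; F ::= E | * + F'; E' ::= epsilon | T; E'' ::= * | epsilon; T' ::= epsilon | E F | + | (; F' ::= E | )

E has alternatives sharing prefix '*': factor to E → * E' with E' → ε | T.
E has alternatives sharing prefix '+': factor to E → + E'' with E'' → * | ε.
T has alternatives sharing prefix '*': factor to T → * T' with T' → ε | E F | + | (.
F has alternatives sharing prefix '* +': factor to F → * + F' with F' → E | ).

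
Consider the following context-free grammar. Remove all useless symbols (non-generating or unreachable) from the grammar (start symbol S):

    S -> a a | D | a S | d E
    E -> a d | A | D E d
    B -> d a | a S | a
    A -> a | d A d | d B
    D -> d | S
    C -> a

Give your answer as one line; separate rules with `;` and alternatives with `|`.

S -> a a | D | a S | d E; E -> a d | A | D E d; B -> d a | a S | a; A -> a | d A d | d B; D -> d | S

Generating nonterminals: {A, B, C, D, E, S}.
Reachable from S after that: {A, B, D, E, S}.
Removed useless symbols: {C} and every production mentioning them.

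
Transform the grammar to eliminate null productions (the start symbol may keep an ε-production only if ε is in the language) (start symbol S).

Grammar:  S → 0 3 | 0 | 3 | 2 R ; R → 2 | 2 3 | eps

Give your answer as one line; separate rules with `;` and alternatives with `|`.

Nullable nonterminals: {R}.
ε ∉ L(G), so no ε-production is kept.
Add the nullable-subset variants: S → 2 R gives 2 R | 2.

S → 0 3 | 0 | 3 | 2 R | 2; R → 2 | 2 3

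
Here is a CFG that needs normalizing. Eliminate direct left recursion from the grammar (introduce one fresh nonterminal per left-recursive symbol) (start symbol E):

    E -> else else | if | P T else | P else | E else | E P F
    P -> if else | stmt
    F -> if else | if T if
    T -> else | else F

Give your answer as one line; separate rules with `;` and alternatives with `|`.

E -> else else E' | if E' | P T else E' | P else E'; P -> if else | stmt; F -> if else | if T if; T -> else | else F; E' -> else E' | P F E' | ε

E is directly left-recursive.
For E: α = {else, P F}, β = {else else, if, P T else, P else}. Rewrite as E → β E' and E' → α E' | ε.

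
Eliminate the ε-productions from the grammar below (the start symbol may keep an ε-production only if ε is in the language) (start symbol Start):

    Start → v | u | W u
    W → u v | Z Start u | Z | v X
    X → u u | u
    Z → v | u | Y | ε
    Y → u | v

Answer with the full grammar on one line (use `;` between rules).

Nullable nonterminals: {W, Z}.
ε ∉ L(G), so no ε-production is kept.
Expand every rule over subsets of its nullable positions: W → Z Start u gives Z Start u | Start u.

Start → v | u | W u; W → u v | Z Start u | Start u | Z | v X; X → u u | u; Z → v | u | Y; Y → u | v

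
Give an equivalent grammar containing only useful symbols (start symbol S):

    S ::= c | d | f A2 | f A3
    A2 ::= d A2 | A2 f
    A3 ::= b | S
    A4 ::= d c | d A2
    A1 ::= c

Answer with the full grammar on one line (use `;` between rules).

Generating nonterminals: {A1, A3, A4, S}.
Reachable from S after that: {A3, S}.
Removed useless symbols: {A1, A2, A4} and every production mentioning them.

S ::= c | d | f A3; A3 ::= b | S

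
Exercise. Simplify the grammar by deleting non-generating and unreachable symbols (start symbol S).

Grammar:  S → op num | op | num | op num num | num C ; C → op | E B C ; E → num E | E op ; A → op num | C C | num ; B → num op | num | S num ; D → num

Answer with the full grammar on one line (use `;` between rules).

Generating nonterminals: {A, B, C, D, S}.
Reachable from S after that: {C, S}.
Removed useless symbols: {A, B, D, E} and every production mentioning them.

S → op num | op | num | op num num | num C; C → op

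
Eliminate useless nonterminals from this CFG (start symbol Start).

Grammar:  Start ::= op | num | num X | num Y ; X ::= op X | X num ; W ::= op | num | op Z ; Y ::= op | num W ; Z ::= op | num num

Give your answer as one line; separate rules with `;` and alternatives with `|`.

Start ::= op | num | num Y; W ::= op | num | op Z; Y ::= op | num W; Z ::= op | num num

Generating nonterminals: {Start, W, Y, Z}.
Reachable from Start after that: {Start, W, Y, Z}.
Removed useless symbols: {X} and every production mentioning them.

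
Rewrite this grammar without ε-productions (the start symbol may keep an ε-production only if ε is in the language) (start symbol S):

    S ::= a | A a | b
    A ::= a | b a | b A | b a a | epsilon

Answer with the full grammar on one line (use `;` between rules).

The nullable symbols are {A}.
ε ∉ L(G), so no ε-production is kept.
Add the nullable-subset variants: A → b A gives b A | b.

S ::= a | A a | b; A ::= a | b a | b A | b | b a a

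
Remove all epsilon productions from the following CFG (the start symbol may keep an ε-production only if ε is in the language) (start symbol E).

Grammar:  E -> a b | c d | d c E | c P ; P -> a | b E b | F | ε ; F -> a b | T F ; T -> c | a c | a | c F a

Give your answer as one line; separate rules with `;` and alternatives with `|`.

Nullable nonterminals: {P}.
ε ∉ L(G), so no ε-production is kept.
Add the nullable-subset variants: E → c P gives c P | c.

E -> a b | c d | d c E | c P | c; P -> a | b E b | F; F -> a b | T F; T -> c | a c | a | c F a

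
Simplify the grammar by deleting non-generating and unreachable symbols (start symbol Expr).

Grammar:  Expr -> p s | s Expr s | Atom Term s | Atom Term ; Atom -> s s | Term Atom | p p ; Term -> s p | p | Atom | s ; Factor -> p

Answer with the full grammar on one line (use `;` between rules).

Expr -> p s | s Expr s | Atom Term s | Atom Term; Atom -> s s | Term Atom | p p; Term -> s p | p | Atom | s

Generating nonterminals: {Atom, Expr, Factor, Term}.
Reachable from Expr after that: {Atom, Expr, Term}.
Removed useless symbols: {Factor} and every production mentioning them.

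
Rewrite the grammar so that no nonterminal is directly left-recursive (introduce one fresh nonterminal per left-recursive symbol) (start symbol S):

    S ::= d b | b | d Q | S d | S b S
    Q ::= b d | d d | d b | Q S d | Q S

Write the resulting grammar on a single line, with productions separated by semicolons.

S ::= d b S' | b S' | d Q S'; Q ::= b d Q' | d d Q' | d b Q'; S' ::= d S' | b S S' | ε; Q' ::= S d Q' | S Q' | ε

Directly left-recursive nonterminals: S, Q.
For S: α = {d, b S}, β = {d b, b, d Q}. Rewrite as S → β S' and S' → α S' | ε.
For Q: α = {S d, S}, β = {b d, d d, d b}. Rewrite as Q → β Q' and Q' → α Q' | ε.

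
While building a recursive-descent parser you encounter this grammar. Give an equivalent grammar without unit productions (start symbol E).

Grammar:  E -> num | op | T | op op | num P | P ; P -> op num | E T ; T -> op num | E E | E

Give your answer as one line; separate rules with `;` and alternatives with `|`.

Unit pairs: E ⇒* {P, T}; T ⇒* {E, P}.
For each unit pair (A, B), copy every non-unit production of B to A, then drop all unit productions.

E -> num | op | op op | num P | op num | E T | E E; P -> op num | E T; T -> num | op | op op | num P | op num | E T | E E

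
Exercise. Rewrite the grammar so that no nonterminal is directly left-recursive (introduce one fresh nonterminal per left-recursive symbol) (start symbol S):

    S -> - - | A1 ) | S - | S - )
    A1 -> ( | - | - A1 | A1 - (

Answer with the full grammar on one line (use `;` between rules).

S, A1 are directly left-recursive.
For S: α = {-, - )}, β = {- -, A1 )}. Rewrite as S → β S' and S' → α S' | ε.
For A1: α = {- (}, β = {(, -, - A1}. Rewrite as A1 → β A1' and A1' → α A1' | ε.

S -> - - S' | A1 ) S'; A1 -> ( A1' | - A1' | - A1 A1'; S' -> - S' | - ) S' | ε; A1' -> - ( A1' | ε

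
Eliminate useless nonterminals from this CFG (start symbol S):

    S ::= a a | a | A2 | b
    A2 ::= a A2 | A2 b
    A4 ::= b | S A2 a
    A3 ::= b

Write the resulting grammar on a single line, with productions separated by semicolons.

S ::= a a | a | b

Generating nonterminals: {A3, A4, S}.
Reachable from S after that: {S}.
Removed useless symbols: {A2, A3, A4} and every production mentioning them.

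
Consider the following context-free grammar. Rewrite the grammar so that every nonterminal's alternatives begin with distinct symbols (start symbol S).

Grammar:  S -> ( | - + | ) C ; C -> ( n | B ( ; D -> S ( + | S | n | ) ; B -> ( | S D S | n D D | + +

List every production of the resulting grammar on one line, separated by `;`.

S -> ( | - + | ) C; C -> ( n | B (; D -> n | ) | S D'; B -> ( | S D S | n D D | + +; D' -> ( + | ε

D has alternatives sharing prefix 'S': factor to D → S D' with D' → ( + | ε.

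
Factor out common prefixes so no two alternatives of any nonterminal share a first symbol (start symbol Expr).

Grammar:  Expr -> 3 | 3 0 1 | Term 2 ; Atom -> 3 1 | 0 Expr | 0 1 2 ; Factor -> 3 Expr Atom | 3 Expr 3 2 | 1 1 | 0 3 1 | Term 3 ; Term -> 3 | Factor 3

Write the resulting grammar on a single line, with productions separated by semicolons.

Expr -> Term 2 | 3 Expr1; Atom -> 3 1 | 0 Atom1; Factor -> 1 1 | 0 3 1 | Term 3 | 3 Expr Factor1; Term -> 3 | Factor 3; Expr1 -> ε | 0 1; Atom1 -> Expr | 1 2; Factor1 -> Atom | 3 2

Expr has alternatives sharing prefix '3': factor to Expr → 3 Expr1 with Expr1 → ε | 0 1.
Atom has alternatives sharing prefix '0': factor to Atom → 0 Atom1 with Atom1 → Expr | 1 2.
Factor has alternatives sharing prefix '3 Expr': factor to Factor → 3 Expr Factor1 with Factor1 → Atom | 3 2.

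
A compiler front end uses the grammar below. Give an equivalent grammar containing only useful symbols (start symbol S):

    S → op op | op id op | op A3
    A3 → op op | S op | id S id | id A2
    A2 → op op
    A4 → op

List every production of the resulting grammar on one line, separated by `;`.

Generating nonterminals: {A2, A3, A4, S}.
Reachable from S after that: {A2, A3, S}.
Removed useless symbols: {A4} and every production mentioning them.

S → op op | op id op | op A3; A3 → op op | S op | id S id | id A2; A2 → op op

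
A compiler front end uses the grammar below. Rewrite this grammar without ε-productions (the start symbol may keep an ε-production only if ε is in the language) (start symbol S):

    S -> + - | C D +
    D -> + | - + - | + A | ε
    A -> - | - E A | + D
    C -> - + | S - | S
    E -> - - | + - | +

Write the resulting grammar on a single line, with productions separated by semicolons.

Nullable nonterminals: {D}.
ε ∉ L(G), so no ε-production is kept.
Add the nullable-subset variants: S → C D + gives C D + | C +. A → + D gives + D | +.

S -> + - | C D + | C +; D -> + | - + - | + A; A -> - | - E A | + D | +; C -> - + | S - | S; E -> - - | + - | +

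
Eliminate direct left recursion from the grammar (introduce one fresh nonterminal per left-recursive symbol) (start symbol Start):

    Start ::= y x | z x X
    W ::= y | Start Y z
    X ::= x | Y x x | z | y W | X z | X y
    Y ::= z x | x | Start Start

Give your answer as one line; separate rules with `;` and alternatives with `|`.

Start ::= y x | z x X; W ::= y | Start Y z; X ::= x X1 | Y x x X1 | z X1 | y W X1; Y ::= z x | x | Start Start; X1 ::= z X1 | y X1 | ε

X is directly left-recursive.
For X: α = {z, y}, β = {x, Y x x, z, y W}. Rewrite as X → β X1 and X1 → α X1 | ε.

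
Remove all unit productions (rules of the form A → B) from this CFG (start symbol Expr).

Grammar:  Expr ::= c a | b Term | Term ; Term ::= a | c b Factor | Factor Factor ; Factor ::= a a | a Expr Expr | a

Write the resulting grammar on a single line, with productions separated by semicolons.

Unit pairs: Expr ⇒* {Term}.
Replace each nonterminal's rules with the union of the non-unit rules of every nonterminal it unit-derives.

Expr ::= a | c b Factor | Factor Factor | c a | b Term; Term ::= a | c b Factor | Factor Factor; Factor ::= a a | a Expr Expr | a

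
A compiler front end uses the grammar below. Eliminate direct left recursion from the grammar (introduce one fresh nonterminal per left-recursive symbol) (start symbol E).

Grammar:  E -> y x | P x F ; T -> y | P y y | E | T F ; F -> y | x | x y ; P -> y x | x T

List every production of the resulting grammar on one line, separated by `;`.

T is directly left-recursive.
For T: α = {F}, β = {y, P y y, E}. Rewrite as T → β T' and T' → α T' | ε.

E -> y x | P x F; T -> y T' | P y y T' | E T'; F -> y | x | x y; P -> y x | x T; T' -> F T' | ε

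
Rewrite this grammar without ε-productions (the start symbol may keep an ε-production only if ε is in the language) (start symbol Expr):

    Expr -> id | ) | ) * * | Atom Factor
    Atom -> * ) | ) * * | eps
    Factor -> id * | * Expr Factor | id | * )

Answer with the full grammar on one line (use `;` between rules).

Expr -> id | ) | ) * * | Atom Factor | Factor; Atom -> * ) | ) * *; Factor -> id * | * Expr Factor | id | * )

Nullable nonterminals: {Atom}.
ε ∉ L(G), so no ε-production is kept.
Add the nullable-subset variants: Expr → Atom Factor gives Atom Factor | Factor.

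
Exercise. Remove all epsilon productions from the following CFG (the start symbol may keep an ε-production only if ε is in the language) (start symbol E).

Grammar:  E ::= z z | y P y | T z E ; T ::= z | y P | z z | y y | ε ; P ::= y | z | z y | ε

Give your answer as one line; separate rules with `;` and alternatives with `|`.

E ::= z z | y P y | y y | T z E | z E; T ::= z | y P | y | z z | y y; P ::= y | z | z y

The nullable symbols are {P, T}.
ε ∉ L(G), so no ε-production is kept.
For each production, add variants omitting each subset of nullable occurrences: E → y P y gives y P y | y y. E → T z E gives T z E | z E. T → y P gives y P | y.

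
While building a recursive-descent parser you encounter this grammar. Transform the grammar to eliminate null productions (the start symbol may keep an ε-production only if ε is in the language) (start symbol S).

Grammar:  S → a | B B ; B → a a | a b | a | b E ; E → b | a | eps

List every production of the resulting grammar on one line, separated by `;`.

Nullable nonterminals: {E}.
ε ∉ L(G), so no ε-production is kept.
Expand every rule over subsets of its nullable positions: B → b E gives b E | b.

S → a | B B; B → a a | a b | a | b E | b; E → b | a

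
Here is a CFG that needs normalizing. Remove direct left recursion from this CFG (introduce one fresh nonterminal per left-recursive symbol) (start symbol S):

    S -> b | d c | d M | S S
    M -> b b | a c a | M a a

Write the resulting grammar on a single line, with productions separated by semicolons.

S -> b S' | d c S' | d M S'; M -> b b M' | a c a M'; S' -> S S' | epsilon; M' -> a a M' | epsilon

Left recursion appears on S, M.
For S: α = {S}, β = {b, d c, d M}. Rewrite as S → β S' and S' → α S' | ε.
For M: α = {a a}, β = {b b, a c a}. Rewrite as M → β M' and M' → α M' | ε.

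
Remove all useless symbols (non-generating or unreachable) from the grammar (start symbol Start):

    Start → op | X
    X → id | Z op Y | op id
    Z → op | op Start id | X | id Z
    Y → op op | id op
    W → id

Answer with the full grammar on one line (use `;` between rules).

Start → op | X; X → id | Z op Y | op id; Z → op | op Start id | X | id Z; Y → op op | id op

Generating nonterminals: {Start, W, X, Y, Z}.
Reachable from Start after that: {Start, X, Y, Z}.
Removed useless symbols: {W} and every production mentioning them.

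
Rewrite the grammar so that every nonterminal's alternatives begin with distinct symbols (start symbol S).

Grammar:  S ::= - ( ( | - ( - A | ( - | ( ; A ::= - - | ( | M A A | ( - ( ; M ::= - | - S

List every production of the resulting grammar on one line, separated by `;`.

S ::= - ( S' | ( S''; A ::= - - | M A A | ( A'; M ::= - M'; S' ::= ( | - A; S'' ::= - | epsilon; A' ::= epsilon | - (; M' ::= epsilon | S

S has alternatives sharing prefix '- (': factor to S → - ( S' with S' → ( | - A.
S has alternatives sharing prefix '(': factor to S → ( S'' with S'' → - | ε.
A has alternatives sharing prefix '(': factor to A → ( A' with A' → ε | - (.
M has alternatives sharing prefix '-': factor to M → - M' with M' → ε | S.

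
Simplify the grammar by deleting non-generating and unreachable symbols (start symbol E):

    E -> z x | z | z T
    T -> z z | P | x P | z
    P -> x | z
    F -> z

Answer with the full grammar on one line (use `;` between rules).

Generating nonterminals: {E, F, P, T}.
Reachable from E after that: {E, P, T}.
Removed useless symbols: {F} and every production mentioning them.

E -> z x | z | z T; T -> z z | P | x P | z; P -> x | z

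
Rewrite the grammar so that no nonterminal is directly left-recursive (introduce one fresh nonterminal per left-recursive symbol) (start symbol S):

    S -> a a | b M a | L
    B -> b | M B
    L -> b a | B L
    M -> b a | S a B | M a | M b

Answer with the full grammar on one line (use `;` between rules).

M is directly left-recursive.
For M: α = {a, b}, β = {b a, S a B}. Rewrite as M → β M' and M' → α M' | ε.

S -> a a | b M a | L; B -> b | M B; L -> b a | B L; M -> b a M' | S a B M'; M' -> a M' | b M' | ε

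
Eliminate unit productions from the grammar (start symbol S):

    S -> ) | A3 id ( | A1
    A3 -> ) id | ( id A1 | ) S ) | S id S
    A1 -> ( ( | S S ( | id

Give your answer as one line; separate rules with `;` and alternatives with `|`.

Unit pairs: S ⇒* {A1}.
For each unit pair (A, B), copy every non-unit production of B to A, then drop all unit productions.

S -> ( ( | S S ( | id | ) | A3 id (; A3 -> ) id | ( id A1 | ) S ) | S id S; A1 -> ( ( | S S ( | id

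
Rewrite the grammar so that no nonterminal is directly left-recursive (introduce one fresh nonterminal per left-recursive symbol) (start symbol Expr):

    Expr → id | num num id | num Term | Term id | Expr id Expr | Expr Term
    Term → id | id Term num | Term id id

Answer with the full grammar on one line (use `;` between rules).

Expr → id Expr1 | num num id Expr1 | num Term Expr1 | Term id Expr1; Term → id Term1 | id Term num Term1; Expr1 → id Expr Expr1 | Term Expr1 | epsilon; Term1 → id id Term1 | epsilon

Left recursion appears on Expr, Term.
For Expr: α = {id Expr, Term}, β = {id, num num id, num Term, Term id}. Rewrite as Expr → β Expr1 and Expr1 → α Expr1 | ε.
For Term: α = {id id}, β = {id, id Term num}. Rewrite as Term → β Term1 and Term1 → α Term1 | ε.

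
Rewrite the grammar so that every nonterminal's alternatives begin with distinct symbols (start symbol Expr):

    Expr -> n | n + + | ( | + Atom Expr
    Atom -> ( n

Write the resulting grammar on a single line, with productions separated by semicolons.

Expr has alternatives sharing prefix 'n': factor to Expr → n Expr1 with Expr1 → ε | + +.

Expr -> ( | + Atom Expr | n Expr1; Atom -> ( n; Expr1 -> ε | + +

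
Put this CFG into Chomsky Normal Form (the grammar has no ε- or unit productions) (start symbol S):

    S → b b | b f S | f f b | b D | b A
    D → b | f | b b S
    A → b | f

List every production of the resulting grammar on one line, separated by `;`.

S → X1 X1 | X1 Y1 | X2 Y2 | X1 D | X1 A; D → b | f | X1 Y3; A → b | f; X1 → b; X2 → f; Y1 → X2 S; Y2 → X2 X1; Y3 → X1 S

Introduce a nonterminal for each terminal appearing in a rule of length ≥ 2: X1 → b, X2 → f.
Binarize each right-hand side of length ≥ 3 by chaining fresh nonterminals (Y1, Y2, …): affected rules were S → X1 X2 S; S → X2 X2 X1; D → X1 X1 S.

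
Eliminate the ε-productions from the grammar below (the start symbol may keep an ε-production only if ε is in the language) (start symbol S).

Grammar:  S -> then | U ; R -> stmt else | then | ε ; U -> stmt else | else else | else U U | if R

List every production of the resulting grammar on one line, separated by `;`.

The nullable symbols are {R}.
ε ∉ L(G), so no ε-production is kept.
For each production, add variants omitting each subset of nullable occurrences: U → if R gives if R | if.

S -> then | U; R -> stmt else | then; U -> stmt else | else else | else U U | if R | if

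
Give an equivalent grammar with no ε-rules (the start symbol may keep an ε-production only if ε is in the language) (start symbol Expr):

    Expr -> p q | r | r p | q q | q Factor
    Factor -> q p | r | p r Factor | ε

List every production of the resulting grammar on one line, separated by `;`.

Expr -> p q | r | r p | q q | q Factor | q; Factor -> q p | r | p r Factor | p r

The nullable symbols are {Factor}.
ε ∉ L(G), so no ε-production is kept.
Add the nullable-subset variants: Expr → q Factor gives q Factor | q. Factor → p r Factor gives p r Factor | p r.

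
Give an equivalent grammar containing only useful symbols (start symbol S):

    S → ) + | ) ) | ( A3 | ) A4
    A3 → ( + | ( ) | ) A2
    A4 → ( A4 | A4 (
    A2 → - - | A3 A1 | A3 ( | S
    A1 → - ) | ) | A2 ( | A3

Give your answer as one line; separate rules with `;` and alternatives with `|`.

S → ) + | ) ) | ( A3; A3 → ( + | ( ) | ) A2; A2 → - - | A3 A1 | A3 ( | S; A1 → - ) | ) | A2 ( | A3

Generating nonterminals: {A1, A2, A3, S}.
Reachable from S after that: {A1, A2, A3, S}.
Removed useless symbols: {A4} and every production mentioning them.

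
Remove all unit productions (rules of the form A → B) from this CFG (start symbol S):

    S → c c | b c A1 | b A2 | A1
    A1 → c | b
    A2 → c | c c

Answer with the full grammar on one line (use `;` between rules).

S → c | b | c c | b c A1 | b A2; A1 → c | b; A2 → c | c c

Unit pairs: S ⇒* {A1}.
Replace each nonterminal's rules with the union of the non-unit rules of every nonterminal it unit-derives.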